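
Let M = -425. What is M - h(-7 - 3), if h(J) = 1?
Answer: -426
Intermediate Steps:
M - h(-7 - 3) = -425 - 1*1 = -425 - 1 = -426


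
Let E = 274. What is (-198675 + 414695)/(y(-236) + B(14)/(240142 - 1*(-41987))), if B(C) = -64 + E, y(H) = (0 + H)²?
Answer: 10157584430/2618909499 ≈ 3.8786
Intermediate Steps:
y(H) = H²
B(C) = 210 (B(C) = -64 + 274 = 210)
(-198675 + 414695)/(y(-236) + B(14)/(240142 - 1*(-41987))) = (-198675 + 414695)/((-236)² + 210/(240142 - 1*(-41987))) = 216020/(55696 + 210/(240142 + 41987)) = 216020/(55696 + 210/282129) = 216020/(55696 + 210*(1/282129)) = 216020/(55696 + 70/94043) = 216020/(5237818998/94043) = 216020*(94043/5237818998) = 10157584430/2618909499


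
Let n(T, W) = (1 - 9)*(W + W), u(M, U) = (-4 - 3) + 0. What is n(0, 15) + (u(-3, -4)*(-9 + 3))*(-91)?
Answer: -4062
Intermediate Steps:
u(M, U) = -7 (u(M, U) = -7 + 0 = -7)
n(T, W) = -16*W
n(0, 15) + (u(-3, -4)*(-9 + 3))*(-91) = -16*15 - 7*(-9 + 3)*(-91) = -240 - 7*(-6)*(-91) = -240 + 42*(-91) = -240 - 3822 = -4062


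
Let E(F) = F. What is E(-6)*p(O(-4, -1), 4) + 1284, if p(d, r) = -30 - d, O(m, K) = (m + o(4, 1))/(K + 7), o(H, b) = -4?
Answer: 1456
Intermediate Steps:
O(m, K) = (-4 + m)/(7 + K) (O(m, K) = (m - 4)/(K + 7) = (-4 + m)/(7 + K))
E(-6)*p(O(-4, -1), 4) + 1284 = -6*(-30 - (-4 - 4)/(7 - 1)) + 1284 = -6*(-30 - (-8)/6) + 1284 = -6*(-30 - 1*(-4/3)) + 1284 = -6*(-30 + 4/3) + 1284 = -6*(-86/3) + 1284 = 172 + 1284 = 1456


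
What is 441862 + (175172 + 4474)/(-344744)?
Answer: 76164546841/172372 ≈ 4.4186e+5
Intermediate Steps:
441862 + (175172 + 4474)/(-344744) = 441862 + 179646*(-1/344744) = 441862 - 89823/172372 = 76164546841/172372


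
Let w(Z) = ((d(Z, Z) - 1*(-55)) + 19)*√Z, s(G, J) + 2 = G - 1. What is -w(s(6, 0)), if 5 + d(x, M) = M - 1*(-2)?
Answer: -74*√3 ≈ -128.17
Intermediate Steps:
s(G, J) = -3 + G (s(G, J) = -2 + (G - 1) = -2 + (-1 + G) = -3 + G)
d(x, M) = -3 + M (d(x, M) = -5 + (M - 1*(-2)) = -5 + (M + 2) = -5 + (2 + M) = -3 + M)
w(Z) = √Z*(71 + Z) (w(Z) = (((-3 + Z) - 1*(-55)) + 19)*√Z = (((-3 + Z) + 55) + 19)*√Z = ((52 + Z) + 19)*√Z = (71 + Z)*√Z = √Z*(71 + Z))
-w(s(6, 0)) = -√(-3 + 6)*(71 + (-3 + 6)) = -√3*(71 + 3) = -√3*74 = -74*√3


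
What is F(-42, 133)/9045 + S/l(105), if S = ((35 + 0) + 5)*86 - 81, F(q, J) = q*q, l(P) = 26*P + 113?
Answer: 3933023/2857215 ≈ 1.3765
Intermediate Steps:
l(P) = 113 + 26*P
F(q, J) = q²
S = 3359 (S = (35 + 5)*86 - 81 = 40*86 - 81 = 3440 - 81 = 3359)
F(-42, 133)/9045 + S/l(105) = (-42)²/9045 + 3359/(113 + 26*105) = 1764*(1/9045) + 3359/(113 + 2730) = 196/1005 + 3359/2843 = 3933023/2857215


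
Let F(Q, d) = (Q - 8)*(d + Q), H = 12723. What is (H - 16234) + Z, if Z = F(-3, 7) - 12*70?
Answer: -4395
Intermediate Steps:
F(Q, d) = (-8 + Q)*(Q + d)
Z = -884 (Z = ((-3)**2 - 8*(-3) - 8*7 - 3*7) - 12*70 = (9 + 24 - 56 - 21) - 840 = -44 - 840 = -884)
(H - 16234) + Z = (12723 - 16234) - 884 = -3511 - 884 = -4395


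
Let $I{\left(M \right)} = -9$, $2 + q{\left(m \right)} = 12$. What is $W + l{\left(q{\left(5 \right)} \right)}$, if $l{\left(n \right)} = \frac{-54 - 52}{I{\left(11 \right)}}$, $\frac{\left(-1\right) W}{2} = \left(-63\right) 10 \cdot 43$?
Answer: $\frac{487726}{9} \approx 54192.0$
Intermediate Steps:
$q{\left(m \right)} = 10$ ($q{\left(m \right)} = -2 + 12 = 10$)
$W = 54180$ ($W = - 2 \left(-63\right) 10 \cdot 43 = - 2 \left(\left(-630\right) 43\right) = \left(-2\right) \left(-27090\right) = 54180$)
$l{\left(n \right)} = \frac{106}{9}$ ($l{\left(n \right)} = \frac{-54 - 52}{-9} = \left(-54 - 52\right) \left(- \frac{1}{9}\right) = \left(-106\right) \left(- \frac{1}{9}\right) = \frac{106}{9}$)
$W + l{\left(q{\left(5 \right)} \right)} = 54180 + \frac{106}{9} = \frac{487726}{9}$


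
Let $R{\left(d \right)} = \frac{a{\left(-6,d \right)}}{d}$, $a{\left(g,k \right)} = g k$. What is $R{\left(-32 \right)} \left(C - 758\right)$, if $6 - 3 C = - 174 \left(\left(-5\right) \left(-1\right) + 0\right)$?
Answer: $2796$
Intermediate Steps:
$R{\left(d \right)} = -6$ ($R{\left(d \right)} = \frac{\left(-6\right) d}{d} = -6$)
$C = 292$ ($C = 2 - \frac{\left(-174\right) \left(\left(-5\right) \left(-1\right) + 0\right)}{3} = 2 - \frac{\left(-174\right) \left(5 + 0\right)}{3} = 2 - \frac{\left(-174\right) 5}{3} = 2 - -290 = 2 + 290 = 292$)
$R{\left(-32 \right)} \left(C - 758\right) = - 6 \left(292 - 758\right) = \left(-6\right) \left(-466\right) = 2796$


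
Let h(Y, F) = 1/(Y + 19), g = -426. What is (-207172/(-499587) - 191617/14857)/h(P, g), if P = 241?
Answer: -24089366021500/7422364059 ≈ -3245.5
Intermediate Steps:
h(Y, F) = 1/(19 + Y)
(-207172/(-499587) - 191617/14857)/h(P, g) = (-207172/(-499587) - 191617/14857)/(1/(19 + 241)) = (-207172*(-1/499587) - 191617*1/14857)/(1/260) = (207172/499587 - 191617/14857)/(1/260) = -92651407775/7422364059*260 = -24089366021500/7422364059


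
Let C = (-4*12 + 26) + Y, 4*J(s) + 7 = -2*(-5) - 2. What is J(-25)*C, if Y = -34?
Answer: -14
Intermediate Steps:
J(s) = ¼ (J(s) = -7/4 + (-2*(-5) - 2)/4 = -7/4 + (10 - 2)/4 = -7/4 + (¼)*8 = -7/4 + 2 = ¼)
C = -56 (C = (-4*12 + 26) - 34 = (-48 + 26) - 34 = -22 - 34 = -56)
J(-25)*C = (¼)*(-56) = -14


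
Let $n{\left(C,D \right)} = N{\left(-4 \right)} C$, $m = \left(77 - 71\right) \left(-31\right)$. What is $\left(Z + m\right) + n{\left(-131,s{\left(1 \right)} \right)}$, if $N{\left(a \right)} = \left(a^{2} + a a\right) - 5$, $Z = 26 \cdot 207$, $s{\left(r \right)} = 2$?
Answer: $1659$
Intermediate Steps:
$Z = 5382$
$N{\left(a \right)} = -5 + 2 a^{2}$ ($N{\left(a \right)} = \left(a^{2} + a^{2}\right) - 5 = 2 a^{2} - 5 = -5 + 2 a^{2}$)
$m = -186$ ($m = 6 \left(-31\right) = -186$)
$n{\left(C,D \right)} = 27 C$ ($n{\left(C,D \right)} = \left(-5 + 2 \left(-4\right)^{2}\right) C = \left(-5 + 2 \cdot 16\right) C = \left(-5 + 32\right) C = 27 C$)
$\left(Z + m\right) + n{\left(-131,s{\left(1 \right)} \right)} = \left(5382 - 186\right) + 27 \left(-131\right) = 5196 - 3537 = 1659$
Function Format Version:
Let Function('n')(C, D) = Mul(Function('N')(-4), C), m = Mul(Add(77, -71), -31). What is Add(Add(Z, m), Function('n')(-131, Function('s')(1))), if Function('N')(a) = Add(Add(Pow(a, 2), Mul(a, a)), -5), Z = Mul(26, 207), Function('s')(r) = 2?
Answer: 1659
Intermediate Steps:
Z = 5382
Function('N')(a) = Add(-5, Mul(2, Pow(a, 2))) (Function('N')(a) = Add(Add(Pow(a, 2), Pow(a, 2)), -5) = Add(Mul(2, Pow(a, 2)), -5) = Add(-5, Mul(2, Pow(a, 2))))
m = -186 (m = Mul(6, -31) = -186)
Function('n')(C, D) = Mul(27, C) (Function('n')(C, D) = Mul(Add(-5, Mul(2, Pow(-4, 2))), C) = Mul(Add(-5, Mul(2, 16)), C) = Mul(Add(-5, 32), C) = Mul(27, C))
Add(Add(Z, m), Function('n')(-131, Function('s')(1))) = Add(Add(5382, -186), Mul(27, -131)) = Add(5196, -3537) = 1659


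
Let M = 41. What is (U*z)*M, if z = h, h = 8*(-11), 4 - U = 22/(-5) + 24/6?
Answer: -79376/5 ≈ -15875.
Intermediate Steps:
U = 22/5 (U = 4 - (22/(-5) + 24/6) = 4 - (22*(-⅕) + 24*(⅙)) = 4 - (-22/5 + 4) = 4 - 1*(-⅖) = 4 + ⅖ = 22/5 ≈ 4.4000)
h = -88
z = -88
(U*z)*M = ((22/5)*(-88))*41 = -1936/5*41 = -79376/5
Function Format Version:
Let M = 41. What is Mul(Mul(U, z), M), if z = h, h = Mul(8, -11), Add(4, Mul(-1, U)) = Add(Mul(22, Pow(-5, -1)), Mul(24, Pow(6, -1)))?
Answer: Rational(-79376, 5) ≈ -15875.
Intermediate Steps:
U = Rational(22, 5) (U = Add(4, Mul(-1, Add(Mul(22, Pow(-5, -1)), Mul(24, Pow(6, -1))))) = Add(4, Mul(-1, Add(Mul(22, Rational(-1, 5)), Mul(24, Rational(1, 6))))) = Add(4, Mul(-1, Add(Rational(-22, 5), 4))) = Add(4, Mul(-1, Rational(-2, 5))) = Add(4, Rational(2, 5)) = Rational(22, 5) ≈ 4.4000)
h = -88
z = -88
Mul(Mul(U, z), M) = Mul(Mul(Rational(22, 5), -88), 41) = Mul(Rational(-1936, 5), 41) = Rational(-79376, 5)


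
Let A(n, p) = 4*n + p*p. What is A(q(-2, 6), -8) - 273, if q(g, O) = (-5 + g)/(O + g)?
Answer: -216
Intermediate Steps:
q(g, O) = (-5 + g)/(O + g)
A(n, p) = p**2 + 4*n (A(n, p) = 4*n + p**2 = p**2 + 4*n)
A(q(-2, 6), -8) - 273 = ((-8)**2 + 4*((-5 - 2)/(6 - 2))) - 273 = (64 + 4*(-7/4)) - 273 = (64 - 7) - 273 = 57 - 273 = -216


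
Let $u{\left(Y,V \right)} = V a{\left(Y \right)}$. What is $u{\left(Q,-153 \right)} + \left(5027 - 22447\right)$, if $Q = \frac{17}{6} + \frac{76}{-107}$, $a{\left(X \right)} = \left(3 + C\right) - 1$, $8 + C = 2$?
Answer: $-16808$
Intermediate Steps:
$C = -6$ ($C = -8 + 2 = -6$)
$a{\left(X \right)} = -4$ ($a{\left(X \right)} = \left(3 - 6\right) - 1 = -3 - 1 = -4$)
$Q = \frac{1363}{642}$ ($Q = 17 \cdot \frac{1}{6} + 76 \left(- \frac{1}{107}\right) = \frac{17}{6} - \frac{76}{107} = \frac{1363}{642} \approx 2.1231$)
$u{\left(Y,V \right)} = - 4 V$ ($u{\left(Y,V \right)} = V \left(-4\right) = - 4 V$)
$u{\left(Q,-153 \right)} + \left(5027 - 22447\right) = \left(-4\right) \left(-153\right) + \left(5027 - 22447\right) = 612 - 17420 = -16808$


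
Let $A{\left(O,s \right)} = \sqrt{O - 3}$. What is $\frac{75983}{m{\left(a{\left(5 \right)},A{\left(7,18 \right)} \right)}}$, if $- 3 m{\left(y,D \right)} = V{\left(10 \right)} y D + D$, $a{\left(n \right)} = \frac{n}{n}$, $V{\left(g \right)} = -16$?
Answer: $\frac{75983}{10} \approx 7598.3$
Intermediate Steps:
$a{\left(n \right)} = 1$
$A{\left(O,s \right)} = \sqrt{-3 + O}$
$m{\left(y,D \right)} = - \frac{D}{3} + \frac{16 D y}{3}$ ($m{\left(y,D \right)} = - \frac{- 16 y D + D}{3} = - \frac{- 16 D y + D}{3} = - \frac{D - 16 D y}{3} = - \frac{D}{3} + \frac{16 D y}{3}$)
$\frac{75983}{m{\left(a{\left(5 \right)},A{\left(7,18 \right)} \right)}} = \frac{75983}{\frac{1}{3} \sqrt{-3 + 7} \left(-1 + 16 \cdot 1\right)} = \frac{75983}{\frac{1}{3} \sqrt{4} \left(-1 + 16\right)} = \frac{75983}{\frac{1}{3} \cdot 2 \cdot 15} = \frac{75983}{10}$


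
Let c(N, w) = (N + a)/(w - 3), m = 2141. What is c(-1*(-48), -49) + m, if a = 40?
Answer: 27811/13 ≈ 2139.3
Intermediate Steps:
c(N, w) = (40 + N)/(-3 + w) (c(N, w) = (N + 40)/(w - 3) = (40 + N)/(-3 + w))
c(-1*(-48), -49) + m = (40 - 1*(-48))/(-3 - 49) + 2141 = (40 + 48)/(-52) + 2141 = -1/52*88 + 2141 = -22/13 + 2141 = 27811/13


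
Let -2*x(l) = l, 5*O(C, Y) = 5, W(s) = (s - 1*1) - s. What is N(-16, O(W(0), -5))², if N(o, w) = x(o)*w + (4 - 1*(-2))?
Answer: 196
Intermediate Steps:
W(s) = -1 (W(s) = (s - 1) - s = (-1 + s) - s = -1)
O(C, Y) = 1 (O(C, Y) = (⅕)*5 = 1)
x(l) = -l/2
N(o, w) = 6 - o*w/2 (N(o, w) = (-o/2)*w + (4 - 1*(-2)) = -o*w/2 + (4 + 2) = -o*w/2 + 6 = 6 - o*w/2)
N(-16, O(W(0), -5))² = (6 - ½*(-16)*1)² = (6 + 8)² = 14² = 196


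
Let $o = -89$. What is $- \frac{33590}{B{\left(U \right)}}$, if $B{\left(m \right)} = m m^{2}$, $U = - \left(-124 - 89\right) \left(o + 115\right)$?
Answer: $- \frac{16795}{84923690436} \approx -1.9777 \cdot 10^{-7}$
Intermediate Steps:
$U = 5538$ ($U = - \left(-124 - 89\right) \left(-89 + 115\right) = - \left(-213\right) 26 = \left(-1\right) \left(-5538\right) = 5538$)
$B{\left(m \right)} = m^{3}$
$- \frac{33590}{B{\left(U \right)}} = - \frac{33590}{5538^{3}} = - \frac{33590}{169847380872} = \left(-33590\right) \frac{1}{169847380872} = - \frac{16795}{84923690436}$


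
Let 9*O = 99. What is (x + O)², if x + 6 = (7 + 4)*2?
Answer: 729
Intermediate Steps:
O = 11 (O = (⅑)*99 = 11)
x = 16 (x = -6 + (7 + 4)*2 = -6 + 11*2 = -6 + 22 = 16)
(x + O)² = (16 + 11)² = 27² = 729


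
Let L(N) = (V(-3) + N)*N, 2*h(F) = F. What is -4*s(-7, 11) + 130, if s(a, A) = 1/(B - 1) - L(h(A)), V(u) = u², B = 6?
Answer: 2241/5 ≈ 448.20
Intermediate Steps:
h(F) = F/2
L(N) = N*(9 + N) (L(N) = ((-3)² + N)*N = (9 + N)*N = N*(9 + N))
s(a, A) = ⅕ - A*(9 + A/2)/2 (s(a, A) = 1/(6 - 1) - A/2*(9 + A/2) = 1/5 - A*(9 + A/2)/2 = ⅕ - A*(9 + A/2)/2)
-4*s(-7, 11) + 130 = -4*(⅕ - ¼*11*(18 + 11)) + 130 = -4*(⅕ - ¼*11*29) + 130 = -4*(⅕ - 319/4) + 130 = -4*(-1591/20) + 130 = 1591/5 + 130 = 2241/5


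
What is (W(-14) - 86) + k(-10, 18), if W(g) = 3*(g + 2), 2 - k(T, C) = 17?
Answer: -137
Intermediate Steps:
k(T, C) = -15 (k(T, C) = 2 - 1*17 = 2 - 17 = -15)
W(g) = 6 + 3*g (W(g) = 3*(2 + g) = 6 + 3*g)
(W(-14) - 86) + k(-10, 18) = ((6 + 3*(-14)) - 86) - 15 = ((6 - 42) - 86) - 15 = (-36 - 86) - 15 = -122 - 15 = -137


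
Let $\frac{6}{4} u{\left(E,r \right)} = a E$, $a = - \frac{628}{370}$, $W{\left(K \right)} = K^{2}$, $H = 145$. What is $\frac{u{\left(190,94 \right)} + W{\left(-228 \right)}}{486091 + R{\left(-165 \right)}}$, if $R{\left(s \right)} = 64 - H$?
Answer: $\frac{574636}{5394711} \approx 0.10652$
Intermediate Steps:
$a = - \frac{314}{185}$ ($a = \left(-628\right) \frac{1}{370} = - \frac{314}{185} \approx -1.6973$)
$u{\left(E,r \right)} = - \frac{628 E}{555}$ ($u{\left(E,r \right)} = \frac{2 \left(- \frac{314 E}{185}\right)}{3} = - \frac{628 E}{555}$)
$R{\left(s \right)} = -81$ ($R{\left(s \right)} = 64 - 145 = -81$)
$\frac{u{\left(190,94 \right)} + W{\left(-228 \right)}}{486091 + R{\left(-165 \right)}} = \frac{\left(- \frac{628}{555}\right) 190 + \left(-228\right)^{2}}{486091 - 81} = \frac{- \frac{23864}{111} + 51984}{486010} = \frac{5746360}{111} \cdot \frac{1}{486010} = \frac{574636}{5394711}$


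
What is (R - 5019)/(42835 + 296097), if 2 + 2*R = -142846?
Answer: -76443/338932 ≈ -0.22554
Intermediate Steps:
R = -71424 (R = -1 + (½)*(-142846) = -1 - 71423 = -71424)
(R - 5019)/(42835 + 296097) = (-71424 - 5019)/(42835 + 296097) = -76443/338932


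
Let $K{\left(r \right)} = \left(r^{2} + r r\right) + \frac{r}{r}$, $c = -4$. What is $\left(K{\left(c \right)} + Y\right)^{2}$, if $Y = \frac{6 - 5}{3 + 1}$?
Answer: $\frac{17689}{16} \approx 1105.6$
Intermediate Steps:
$K{\left(r \right)} = 1 + 2 r^{2}$ ($K{\left(r \right)} = \left(r^{2} + r^{2}\right) + 1 = 2 r^{2} + 1 = 1 + 2 r^{2}$)
$Y = \frac{1}{4}$ ($Y = 1 \cdot \frac{1}{4} = \frac{1}{4} \approx 0.25$)
$\left(K{\left(c \right)} + Y\right)^{2} = \left(\left(1 + 2 \left(-4\right)^{2}\right) + \frac{1}{4}\right)^{2} = \left(\left(1 + 2 \cdot 16\right) + \frac{1}{4}\right)^{2} = \left(\left(1 + 32\right) + \frac{1}{4}\right)^{2} = \left(33 + \frac{1}{4}\right)^{2} = \left(\frac{133}{4}\right)^{2} = \frac{17689}{16}$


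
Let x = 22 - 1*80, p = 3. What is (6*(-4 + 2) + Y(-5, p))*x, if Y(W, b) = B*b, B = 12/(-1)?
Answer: 2784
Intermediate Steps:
x = -58 (x = 22 - 80 = -58)
B = -12 (B = 12*(-1) = -12)
Y(W, b) = -12*b
(6*(-4 + 2) + Y(-5, p))*x = (6*(-4 + 2) - 12*3)*(-58) = (6*(-2) - 36)*(-58) = (-12 - 36)*(-58) = -48*(-58) = 2784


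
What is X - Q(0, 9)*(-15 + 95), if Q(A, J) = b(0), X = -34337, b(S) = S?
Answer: -34337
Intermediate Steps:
Q(A, J) = 0
X - Q(0, 9)*(-15 + 95) = -34337 - 0*(-15 + 95) = -34337 - 0*80 = -34337 - 1*0 = -34337 + 0 = -34337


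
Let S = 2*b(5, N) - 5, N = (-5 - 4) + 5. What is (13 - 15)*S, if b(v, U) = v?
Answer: -10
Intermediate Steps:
N = -4 (N = -9 + 5 = -4)
S = 5 (S = 2*5 - 5 = 10 - 5 = 5)
(13 - 15)*S = (13 - 15)*5 = -2*5 = -10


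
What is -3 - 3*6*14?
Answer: -255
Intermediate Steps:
-3 - 3*6*14 = -3 - 18*14 = -3 - 252 = -255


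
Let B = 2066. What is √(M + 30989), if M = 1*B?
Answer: √33055 ≈ 181.81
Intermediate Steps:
M = 2066 (M = 1*2066 = 2066)
√(M + 30989) = √(2066 + 30989) = √33055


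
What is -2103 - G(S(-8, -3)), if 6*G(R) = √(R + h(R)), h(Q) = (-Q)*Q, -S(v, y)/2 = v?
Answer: -2103 - 2*I*√15/3 ≈ -2103.0 - 2.582*I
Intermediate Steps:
S(v, y) = -2*v
h(Q) = -Q²
G(R) = √(R - R²)/6
-2103 - G(S(-8, -3)) = -2103 - √((-2*(-8))*(1 - (-2)*(-8)))/6 = -2103 - √(16*(1 - 1*16))/6 = -2103 - √(16*(1 - 16))/6 = -2103 - √(16*(-15))/6 = -2103 - √(-240)/6 = -2103 - 4*I*√15/6 = -2103 - 2*I*√15/3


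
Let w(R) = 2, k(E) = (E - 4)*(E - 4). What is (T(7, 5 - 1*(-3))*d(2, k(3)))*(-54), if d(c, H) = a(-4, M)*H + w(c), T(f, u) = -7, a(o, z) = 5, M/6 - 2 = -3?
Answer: 2646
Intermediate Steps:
M = -6 (M = 12 + 6*(-3) = 12 - 18 = -6)
k(E) = (-4 + E)**2 (k(E) = (-4 + E)*(-4 + E) = (-4 + E)**2)
d(c, H) = 2 + 5*H (d(c, H) = 5*H + 2 = 2 + 5*H)
(T(7, 5 - 1*(-3))*d(2, k(3)))*(-54) = -7*(2 + 5*(-4 + 3)**2)*(-54) = -7*(2 + 5*(-1)**2)*(-54) = -7*(2 + 5*1)*(-54) = -7*(2 + 5)*(-54) = -7*7*(-54) = -49*(-54) = 2646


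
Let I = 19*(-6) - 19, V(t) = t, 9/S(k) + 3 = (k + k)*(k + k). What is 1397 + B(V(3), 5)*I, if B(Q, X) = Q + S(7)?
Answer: 191417/193 ≈ 991.80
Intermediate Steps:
S(k) = 9/(-3 + 4*k²) (S(k) = 9/(-3 + (k + k)*(k + k)) = 9/(-3 + (2*k)*(2*k)) = 9/(-3 + 4*k²))
B(Q, X) = 9/193 + Q (B(Q, X) = Q + 9/(-3 + 4*7²) = Q + 9/(-3 + 4*49) = Q + 9/(-3 + 196) = Q + 9/193 = 9/193 + Q)
I = -133 (I = -114 - 19 = -133)
1397 + B(V(3), 5)*I = 1397 + (9/193 + 3)*(-133) = 1397 + (588/193)*(-133) = 1397 - 78204/193 = 191417/193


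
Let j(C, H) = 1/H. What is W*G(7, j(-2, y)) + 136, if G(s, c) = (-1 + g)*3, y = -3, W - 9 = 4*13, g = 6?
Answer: 1051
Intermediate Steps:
W = 61 (W = 9 + 4*13 = 9 + 52 = 61)
G(s, c) = 15 (G(s, c) = (-1 + 6)*3 = 5*3 = 15)
W*G(7, j(-2, y)) + 136 = 61*15 + 136 = 915 + 136 = 1051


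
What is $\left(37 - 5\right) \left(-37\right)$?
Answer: $-1184$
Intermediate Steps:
$\left(37 - 5\right) \left(-37\right) = 32 \left(-37\right) = -1184$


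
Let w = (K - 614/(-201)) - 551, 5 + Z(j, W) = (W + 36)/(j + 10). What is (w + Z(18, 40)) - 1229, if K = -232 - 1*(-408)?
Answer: -2255746/1407 ≈ -1603.2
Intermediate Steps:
Z(j, W) = -5 + (36 + W)/(10 + j) (Z(j, W) = -5 + (W + 36)/(j + 10) = -5 + (36 + W)/(10 + j))
K = 176 (K = -232 + 408 = 176)
w = -74761/201 (w = (176 - 614/(-201)) - 551 = (176 - 614*(-1/201)) - 551 = (176 + 614/201) - 551 = 35990/201 - 551 = -74761/201 ≈ -371.95)
(w + Z(18, 40)) - 1229 = (-74761/201 + (-14 + 40 - 5*18)/(10 + 18)) - 1229 = (-74761/201 + (-14 + 40 - 90)/28) - 1229 = (-74761/201 + (1/28)*(-64)) - 1229 = (-74761/201 - 16/7) - 1229 = -526543/1407 - 1229 = -2255746/1407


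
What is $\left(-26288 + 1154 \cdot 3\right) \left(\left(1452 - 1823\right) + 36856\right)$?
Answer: $-832806610$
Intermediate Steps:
$\left(-26288 + 1154 \cdot 3\right) \left(\left(1452 - 1823\right) + 36856\right) = \left(-26288 + 3462\right) \left(\left(1452 - 1823\right) + 36856\right) = - 22826 \left(-371 + 36856\right) = \left(-22826\right) 36485 = -832806610$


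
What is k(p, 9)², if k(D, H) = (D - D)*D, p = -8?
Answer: 0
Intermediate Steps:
k(D, H) = 0 (k(D, H) = 0*D = 0)
k(p, 9)² = 0² = 0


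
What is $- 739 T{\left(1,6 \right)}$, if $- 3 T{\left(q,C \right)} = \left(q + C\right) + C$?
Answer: $\frac{9607}{3} \approx 3202.3$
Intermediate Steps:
$T{\left(q,C \right)} = - \frac{2 C}{3} - \frac{q}{3}$ ($T{\left(q,C \right)} = - \frac{\left(q + C\right) + C}{3} = - \frac{\left(C + q\right) + C}{3} = - \frac{q + 2 C}{3} = - \frac{2 C}{3} - \frac{q}{3}$)
$- 739 T{\left(1,6 \right)} = - 739 \left(\left(- \frac{2}{3}\right) 6 - \frac{1}{3}\right) = - 739 \left(-4 - \frac{1}{3}\right) = \left(-739\right) \left(- \frac{13}{3}\right) = \frac{9607}{3}$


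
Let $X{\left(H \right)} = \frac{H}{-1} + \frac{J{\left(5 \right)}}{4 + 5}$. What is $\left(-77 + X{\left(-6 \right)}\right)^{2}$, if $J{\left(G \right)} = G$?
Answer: $\frac{401956}{81} \approx 4962.4$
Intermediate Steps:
$X{\left(H \right)} = \frac{5}{9} - H$ ($X{\left(H \right)} = \frac{H}{-1} + \frac{5}{4 + 5} = H \left(-1\right) + \frac{5}{9} = - H + 5 \cdot \frac{1}{9} = - H + \frac{5}{9} = \frac{5}{9} - H$)
$\left(-77 + X{\left(-6 \right)}\right)^{2} = \left(-77 + \left(\frac{5}{9} - -6\right)\right)^{2} = \left(-77 + \left(\frac{5}{9} + 6\right)\right)^{2} = \left(-77 + \frac{59}{9}\right)^{2} = \left(- \frac{634}{9}\right)^{2} = \frac{401956}{81}$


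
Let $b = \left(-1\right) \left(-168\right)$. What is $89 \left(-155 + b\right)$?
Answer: $1157$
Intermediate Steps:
$b = 168$
$89 \left(-155 + b\right) = 89 \left(-155 + 168\right) = 89 \cdot 13 = 1157$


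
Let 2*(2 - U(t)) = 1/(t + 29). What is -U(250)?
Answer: -1115/558 ≈ -1.9982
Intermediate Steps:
U(t) = 2 - 1/(2*(29 + t)) (U(t) = 2 - 1/(2*(t + 29)) = 2 - 1/(2*(29 + t)))
-U(250) = -(115 + 4*250)/(2*(29 + 250)) = -(115 + 1000)/(2*279) = -1115/(2*279) = -1*1115/558 = -1115/558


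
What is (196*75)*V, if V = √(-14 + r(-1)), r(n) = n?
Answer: 14700*I*√15 ≈ 56933.0*I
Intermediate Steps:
V = I*√15 (V = √(-14 - 1) = √(-15) = I*√15 ≈ 3.873*I)
(196*75)*V = (196*75)*(I*√15) = 14700*(I*√15) = 14700*I*√15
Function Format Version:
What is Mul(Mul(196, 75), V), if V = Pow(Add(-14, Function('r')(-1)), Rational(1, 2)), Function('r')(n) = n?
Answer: Mul(14700, I, Pow(15, Rational(1, 2))) ≈ Mul(56933., I)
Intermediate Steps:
V = Mul(I, Pow(15, Rational(1, 2))) (V = Pow(Add(-14, -1), Rational(1, 2)) = Pow(-15, Rational(1, 2)) = Mul(I, Pow(15, Rational(1, 2))) ≈ Mul(3.8730, I))
Mul(Mul(196, 75), V) = Mul(Mul(196, 75), Mul(I, Pow(15, Rational(1, 2)))) = Mul(14700, Mul(I, Pow(15, Rational(1, 2)))) = Mul(14700, I, Pow(15, Rational(1, 2)))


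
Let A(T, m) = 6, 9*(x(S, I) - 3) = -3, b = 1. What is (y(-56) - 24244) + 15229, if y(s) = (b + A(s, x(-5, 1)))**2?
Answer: -8966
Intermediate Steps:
x(S, I) = 8/3 (x(S, I) = 3 + (1/9)*(-3) = 3 - 1/3 = 8/3)
y(s) = 49 (y(s) = (1 + 6)**2 = 7**2 = 49)
(y(-56) - 24244) + 15229 = (49 - 24244) + 15229 = -24195 + 15229 = -8966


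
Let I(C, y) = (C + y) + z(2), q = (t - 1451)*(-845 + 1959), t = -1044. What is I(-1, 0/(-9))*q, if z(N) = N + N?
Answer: -8338290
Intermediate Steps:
z(N) = 2*N
q = -2779430 (q = (-1044 - 1451)*(-845 + 1959) = -2495*1114 = -2779430)
I(C, y) = 4 + C + y (I(C, y) = (C + y) + 2*2 = (C + y) + 4 = 4 + C + y)
I(-1, 0/(-9))*q = (4 - 1 + 0/(-9))*(-2779430) = (4 - 1 + 0*(-⅑))*(-2779430) = (4 - 1 + 0)*(-2779430) = 3*(-2779430) = -8338290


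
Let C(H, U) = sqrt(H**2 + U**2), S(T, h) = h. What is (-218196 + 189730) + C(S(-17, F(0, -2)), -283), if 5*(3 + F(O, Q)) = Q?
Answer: -28466 + sqrt(2002514)/5 ≈ -28183.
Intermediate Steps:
F(O, Q) = -3 + Q/5
(-218196 + 189730) + C(S(-17, F(0, -2)), -283) = (-218196 + 189730) + sqrt((-3 + (1/5)*(-2))**2 + (-283)**2) = -28466 + sqrt((-3 - 2/5)**2 + 80089) = -28466 + sqrt((-17/5)**2 + 80089) = -28466 + sqrt(289/25 + 80089) = -28466 + sqrt(2002514/25) = -28466 + sqrt(2002514)/5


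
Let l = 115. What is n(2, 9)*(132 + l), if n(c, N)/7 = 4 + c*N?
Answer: 38038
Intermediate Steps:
n(c, N) = 28 + 7*N*c (n(c, N) = 7*(4 + c*N) = 7*(4 + N*c) = 28 + 7*N*c)
n(2, 9)*(132 + l) = (28 + 7*9*2)*(132 + 115) = (28 + 126)*247 = 154*247 = 38038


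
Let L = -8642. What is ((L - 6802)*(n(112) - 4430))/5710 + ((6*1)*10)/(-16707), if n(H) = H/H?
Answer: 190463852822/15899495 ≈ 11979.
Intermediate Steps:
n(H) = 1
((L - 6802)*(n(112) - 4430))/5710 + ((6*1)*10)/(-16707) = ((-8642 - 6802)*(1 - 4430))/5710 + ((6*1)*10)/(-16707) = -15444*(-4429)*(1/5710) + (6*10)*(-1/16707) = 68401476*(1/5710) + 60*(-1/16707) = 34200738/2855 - 20/5569 = 190463852822/15899495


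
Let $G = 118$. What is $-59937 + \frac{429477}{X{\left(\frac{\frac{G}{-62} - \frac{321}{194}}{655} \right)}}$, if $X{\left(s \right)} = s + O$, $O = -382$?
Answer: $- \frac{30628013906953}{501594779} \approx -61061.0$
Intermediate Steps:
$X{\left(s \right)} = -382 + s$ ($X{\left(s \right)} = s - 382 = -382 + s$)
$-59937 + \frac{429477}{X{\left(\frac{\frac{G}{-62} - \frac{321}{194}}{655} \right)}} = -59937 + \frac{429477}{-382 + \frac{\frac{118}{-62} - \frac{321}{194}}{655}} = -59937 + \frac{429477}{-382 + \left(118 \left(- \frac{1}{62}\right) - \frac{321}{194}\right) \frac{1}{655}} = -59937 + \frac{429477}{-382 + \left(- \frac{59}{31} - \frac{321}{194}\right) \frac{1}{655}} = -59937 + \frac{429477}{-382 - \frac{21397}{3939170}} = -59937 + \frac{429477}{- \frac{1504784337}{3939170}} = -59937 + 429477 \left(- \frac{3939170}{1504784337}\right) = -59937 - \frac{563927638030}{501594779} = - \frac{30628013906953}{501594779}$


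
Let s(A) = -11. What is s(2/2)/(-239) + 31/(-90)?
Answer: -6419/21510 ≈ -0.29842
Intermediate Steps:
s(2/2)/(-239) + 31/(-90) = -11/(-239) + 31/(-90) = -11*(-1/239) + 31*(-1/90) = 11/239 - 31/90 = -6419/21510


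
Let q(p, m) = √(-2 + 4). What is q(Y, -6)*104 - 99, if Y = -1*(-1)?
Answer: -99 + 104*√2 ≈ 48.078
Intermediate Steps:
Y = 1
q(p, m) = √2
q(Y, -6)*104 - 99 = √2*104 - 99 = 104*√2 - 99 = -99 + 104*√2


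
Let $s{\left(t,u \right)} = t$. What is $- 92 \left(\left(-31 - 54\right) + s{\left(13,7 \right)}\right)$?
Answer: $6624$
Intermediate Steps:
$- 92 \left(\left(-31 - 54\right) + s{\left(13,7 \right)}\right) = - 92 \left(\left(-31 - 54\right) + 13\right) = - 92 \left(-85 + 13\right) = \left(-92\right) \left(-72\right) = 6624$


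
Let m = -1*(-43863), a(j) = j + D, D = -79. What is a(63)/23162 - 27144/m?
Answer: -104901856/169325801 ≈ -0.61953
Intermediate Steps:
a(j) = -79 + j (a(j) = j - 79 = -79 + j)
m = 43863
a(63)/23162 - 27144/m = (-79 + 63)/23162 - 27144/43863 = -16*1/23162 - 27144*1/43863 = -8/11581 - 9048/14621 = -104901856/169325801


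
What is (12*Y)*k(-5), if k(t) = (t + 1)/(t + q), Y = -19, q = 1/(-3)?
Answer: -171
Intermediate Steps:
q = -⅓ ≈ -0.33333
k(t) = (1 + t)/(-⅓ + t) (k(t) = (t + 1)/(t - ⅓) = (1 + t)/(-⅓ + t))
(12*Y)*k(-5) = (12*(-19))*(3*(1 - 5)/(-1 + 3*(-5))) = -684*(-4)/(-1 - 15) = -684*(-4)/(-16) = -684*(-1)*(-4)/16 = -228*¾ = -171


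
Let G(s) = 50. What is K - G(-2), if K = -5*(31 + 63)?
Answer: -520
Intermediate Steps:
K = -470 (K = -5*94 = -470)
K - G(-2) = -470 - 1*50 = -470 - 50 = -520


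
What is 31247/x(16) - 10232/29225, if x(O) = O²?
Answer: 910574183/7481600 ≈ 121.71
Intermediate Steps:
31247/x(16) - 10232/29225 = 31247/(16²) - 10232/29225 = 31247/256 - 10232*1/29225 = 31247*(1/256) - 10232/29225 = 31247/256 - 10232/29225 = 910574183/7481600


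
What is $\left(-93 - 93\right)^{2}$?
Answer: $34596$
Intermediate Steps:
$\left(-93 - 93\right)^{2} = \left(-186\right)^{2} = 34596$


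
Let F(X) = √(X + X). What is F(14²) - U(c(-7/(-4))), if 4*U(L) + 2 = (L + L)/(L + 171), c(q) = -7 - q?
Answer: 342/649 + 14*√2 ≈ 20.326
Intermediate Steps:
F(X) = √2*√X (F(X) = √(2*X) = √2*√X)
U(L) = -½ + L/(2*(171 + L)) (U(L) = -½ + ((L + L)/(L + 171))/4 = -½ + ((2*L)/(171 + L))/4 = -½ + (2*L/(171 + L))/4 = -½ + L/(2*(171 + L)))
F(14²) - U(c(-7/(-4))) = √2*√(14²) - (-171)/(342 + 2*(-7 - (-7)/(-4))) = √2*√196 - (-171)/(342 + 2*(-7 - (-7)*(-1)/4)) = √2*14 - (-171)/(342 + 2*(-7 - 1*7/4)) = 14*√2 - (-171)/(342 + 2*(-7 - 7/4)) = 14*√2 - (-171)/(342 + 2*(-35/4)) = 14*√2 - (-171)/(342 - 35/2) = 14*√2 - (-171)/649/2 = 14*√2 - (-171)*2/649 = 14*√2 - 1*(-342/649) = 14*√2 + 342/649 = 342/649 + 14*√2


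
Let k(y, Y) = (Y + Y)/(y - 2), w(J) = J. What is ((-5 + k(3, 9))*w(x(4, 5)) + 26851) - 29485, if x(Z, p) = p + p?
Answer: -2504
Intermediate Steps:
x(Z, p) = 2*p
k(y, Y) = 2*Y/(-2 + y) (k(y, Y) = (2*Y)/(-2 + y) = 2*Y/(-2 + y))
((-5 + k(3, 9))*w(x(4, 5)) + 26851) - 29485 = ((-5 + 2*9/(-2 + 3))*(2*5) + 26851) - 29485 = ((-5 + 2*9/1)*10 + 26851) - 29485 = ((-5 + 2*9*1)*10 + 26851) - 29485 = ((-5 + 18)*10 + 26851) - 29485 = (13*10 + 26851) - 29485 = (130 + 26851) - 29485 = 26981 - 29485 = -2504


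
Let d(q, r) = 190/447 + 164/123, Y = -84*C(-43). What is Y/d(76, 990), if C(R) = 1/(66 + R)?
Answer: -6258/3013 ≈ -2.0770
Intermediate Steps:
Y = -84/23 (Y = -84/(66 - 43) = -84/23 ≈ -3.6522)
d(q, r) = 262/149 (d(q, r) = 190*(1/447) + 164*(1/123) = 190/447 + 4/3 = 262/149)
Y/d(76, 990) = -84/(23*262/149) = -84/23*149/262 = -6258/3013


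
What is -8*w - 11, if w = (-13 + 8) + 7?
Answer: -27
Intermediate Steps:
w = 2 (w = -5 + 7 = 2)
-8*w - 11 = -8*2 - 11 = -16 - 11 = -27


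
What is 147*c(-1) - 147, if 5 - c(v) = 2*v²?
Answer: 294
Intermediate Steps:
c(v) = 5 - 2*v²
147*c(-1) - 147 = 147*(5 - 2*(-1)²) - 147 = 147*(5 - 2*1) - 147 = 147*(5 - 2) - 147 = 147*3 - 147 = 441 - 147 = 294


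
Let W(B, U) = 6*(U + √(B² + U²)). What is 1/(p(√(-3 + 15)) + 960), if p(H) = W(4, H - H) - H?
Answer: 82/80687 + √3/484122 ≈ 0.0010199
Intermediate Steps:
W(B, U) = 6*U + 6*√(B² + U²)
p(H) = 24 - H (p(H) = (6*(H - H) + 6*√(4² + (H - H)²)) - H = (6*0 + 6*√(16 + 0²)) - H = (0 + 6*√(16 + 0)) - H = (0 + 6*√16) - H = (0 + 6*4) - H = (0 + 24) - H = 24 - H)
1/(p(√(-3 + 15)) + 960) = 1/((24 - √(-3 + 15)) + 960) = 1/((24 - √12) + 960) = 1/((24 - 2*√3) + 960) = 1/(984 - 2*√3)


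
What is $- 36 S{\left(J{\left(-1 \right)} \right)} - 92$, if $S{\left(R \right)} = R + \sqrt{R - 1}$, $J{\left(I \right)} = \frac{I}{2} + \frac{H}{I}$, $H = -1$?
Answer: $-110 - 18 i \sqrt{2} \approx -110.0 - 25.456 i$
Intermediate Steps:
$J{\left(I \right)} = \frac{I}{2} - \frac{1}{I}$
$S{\left(R \right)} = R + \sqrt{-1 + R}$
$- 36 S{\left(J{\left(-1 \right)} \right)} - 92 = - 36 \left(\left(\frac{1}{2} \left(-1\right) - \frac{1}{-1}\right) + \sqrt{-1 + \left(\frac{1}{2} \left(-1\right) - \frac{1}{-1}\right)}\right) - 92 = - 36 \left(\left(- \frac{1}{2} - -1\right) + \sqrt{-1 - - \frac{1}{2}}\right) - 92 = - 36 \left(\left(- \frac{1}{2} + 1\right) + \sqrt{-1 + \left(- \frac{1}{2} + 1\right)}\right) - 92 = - 36 \left(\frac{1}{2} + \sqrt{-1 + \frac{1}{2}}\right) - 92 = - 36 \left(\frac{1}{2} + \sqrt{- \frac{1}{2}}\right) - 92 = - 36 \left(\frac{1}{2} + \frac{i \sqrt{2}}{2}\right) - 92 = \left(-18 - 18 i \sqrt{2}\right) - 92 = -110 - 18 i \sqrt{2}$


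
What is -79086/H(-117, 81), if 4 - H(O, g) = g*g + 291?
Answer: 39543/3424 ≈ 11.549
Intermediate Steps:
H(O, g) = -287 - g² (H(O, g) = 4 - (g*g + 291) = 4 - (g² + 291) = 4 - (291 + g²) = 4 + (-291 - g²) = -287 - g²)
-79086/H(-117, 81) = -79086/(-287 - 1*81²) = -79086/(-287 - 1*6561) = -79086/(-287 - 6561) = -79086/(-6848) = -79086*(-1/6848) = 39543/3424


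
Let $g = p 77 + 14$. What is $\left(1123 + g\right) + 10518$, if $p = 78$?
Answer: $17661$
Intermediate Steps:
$g = 6020$ ($g = 78 \cdot 77 + 14 = 6006 + 14 = 6020$)
$\left(1123 + g\right) + 10518 = \left(1123 + 6020\right) + 10518 = 7143 + 10518 = 17661$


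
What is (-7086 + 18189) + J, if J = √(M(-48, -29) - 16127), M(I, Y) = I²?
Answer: 11103 + I*√13823 ≈ 11103.0 + 117.57*I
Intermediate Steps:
J = I*√13823 (J = √((-48)² - 16127) = √(2304 - 16127) = √(-13823) = I*√13823 ≈ 117.57*I)
(-7086 + 18189) + J = (-7086 + 18189) + I*√13823 = 11103 + I*√13823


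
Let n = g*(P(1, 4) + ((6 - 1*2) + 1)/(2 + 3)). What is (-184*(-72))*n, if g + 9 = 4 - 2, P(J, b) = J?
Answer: -185472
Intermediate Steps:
g = -7 (g = -9 + (4 - 2) = -9 + 2 = -7)
n = -14 (n = -7*(1 + ((6 - 1*2) + 1)/(2 + 3)) = -7*(1 + ((6 - 2) + 1)/5) = -7*(1 + (4 + 1)*(⅕)) = -7*(1 + 5*(⅕)) = -7*(1 + 1) = -7*2 = -14)
(-184*(-72))*n = -184*(-72)*(-14) = 13248*(-14) = -185472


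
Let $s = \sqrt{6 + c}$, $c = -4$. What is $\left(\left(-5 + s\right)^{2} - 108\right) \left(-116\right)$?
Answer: $9396 + 1160 \sqrt{2} \approx 11036.0$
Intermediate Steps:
$s = \sqrt{2}$ ($s = \sqrt{6 - 4} = \sqrt{2} \approx 1.4142$)
$\left(\left(-5 + s\right)^{2} - 108\right) \left(-116\right) = \left(\left(-5 + \sqrt{2}\right)^{2} - 108\right) \left(-116\right) = \left(-108 + \left(-5 + \sqrt{2}\right)^{2}\right) \left(-116\right) = 12528 - 116 \left(-5 + \sqrt{2}\right)^{2}$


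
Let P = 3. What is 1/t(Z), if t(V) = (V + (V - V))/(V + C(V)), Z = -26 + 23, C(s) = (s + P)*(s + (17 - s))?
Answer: 1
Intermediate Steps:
C(s) = 51 + 17*s (C(s) = (s + 3)*(s + (17 - s)) = (3 + s)*17 = 51 + 17*s)
Z = -3
t(V) = V/(51 + 18*V) (t(V) = (V + (V - V))/(V + (51 + 17*V)) = (V + 0)/(51 + 18*V) = V/(51 + 18*V))
1/t(Z) = 1/((⅓)*(-3)/(17 + 6*(-3))) = 1/((⅓)*(-3)/(17 - 18)) = 1/((⅓)*(-3)/(-1)) = 1/((⅓)*(-3)*(-1)) = 1/1 = 1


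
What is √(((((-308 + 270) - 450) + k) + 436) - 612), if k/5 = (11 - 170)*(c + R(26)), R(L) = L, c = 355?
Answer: I*√303559 ≈ 550.96*I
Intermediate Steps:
k = -302895 (k = 5*((11 - 170)*(355 + 26)) = 5*(-159*381) = 5*(-60579) = -302895)
√(((((-308 + 270) - 450) + k) + 436) - 612) = √(((((-308 + 270) - 450) - 302895) + 436) - 612) = √((((-38 - 450) - 302895) + 436) - 612) = √(((-488 - 302895) + 436) - 612) = √((-303383 + 436) - 612) = √(-302947 - 612) = √(-303559) = I*√303559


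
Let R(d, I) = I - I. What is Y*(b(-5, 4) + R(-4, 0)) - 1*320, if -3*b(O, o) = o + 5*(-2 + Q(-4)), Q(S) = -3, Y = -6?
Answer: -362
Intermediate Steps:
R(d, I) = 0
b(O, o) = 25/3 - o/3 (b(O, o) = -(o + 5*(-2 - 3))/3 = -(o + 5*(-5))/3 = -(o - 25)/3 = -(-25 + o)/3 = 25/3 - o/3)
Y*(b(-5, 4) + R(-4, 0)) - 1*320 = -6*((25/3 - ⅓*4) + 0) - 1*320 = -6*((25/3 - 4/3) + 0) - 320 = -6*(7 + 0) - 320 = -6*7 - 320 = -42 - 320 = -362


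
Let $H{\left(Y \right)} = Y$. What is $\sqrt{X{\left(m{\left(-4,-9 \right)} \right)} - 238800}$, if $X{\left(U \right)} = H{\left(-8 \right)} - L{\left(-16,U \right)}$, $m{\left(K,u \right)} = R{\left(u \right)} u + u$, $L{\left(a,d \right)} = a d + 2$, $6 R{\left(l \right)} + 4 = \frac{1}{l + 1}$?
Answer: $i \sqrt{238855} \approx 488.73 i$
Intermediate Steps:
$R{\left(l \right)} = - \frac{2}{3} + \frac{1}{6 \left(1 + l\right)}$ ($R{\left(l \right)} = - \frac{2}{3} + \frac{1}{6 \left(l + 1\right)} = - \frac{2}{3} + \frac{1}{6 \left(1 + l\right)}$)
$L{\left(a,d \right)} = 2 + a d$
$m{\left(K,u \right)} = u + \frac{u \left(-3 - 4 u\right)}{6 \left(1 + u\right)}$ ($m{\left(K,u \right)} = \frac{-3 - 4 u}{6 \left(1 + u\right)} u + u = \frac{u \left(-3 - 4 u\right)}{6 \left(1 + u\right)} + u = u + \frac{u \left(-3 - 4 u\right)}{6 \left(1 + u\right)}$)
$X{\left(U \right)} = -10 + 16 U$ ($X{\left(U \right)} = -8 - \left(2 - 16 U\right) = -8 + \left(-2 + 16 U\right) = -10 + 16 U$)
$\sqrt{X{\left(m{\left(-4,-9 \right)} \right)} - 238800} = \sqrt{\left(-10 + 16 \cdot \frac{1}{6} \left(-9\right) \frac{1}{1 - 9} \left(3 + 2 \left(-9\right)\right)\right) - 238800} = \sqrt{\left(-10 + 16 \cdot \frac{1}{6} \left(-9\right) \frac{1}{-8} \left(3 - 18\right)\right) - 238800} = \sqrt{\left(-10 + 16 \cdot \frac{1}{6} \left(-9\right) \left(- \frac{1}{8}\right) \left(-15\right)\right) - 238800} = \sqrt{\left(-10 + 16 \left(- \frac{45}{16}\right)\right) - 238800} = \sqrt{\left(-10 - 45\right) - 238800} = \sqrt{-55 - 238800} = \sqrt{-238855} = i \sqrt{238855}$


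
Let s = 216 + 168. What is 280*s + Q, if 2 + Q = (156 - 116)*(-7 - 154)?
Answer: 101078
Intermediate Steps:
Q = -6442 (Q = -2 + (156 - 116)*(-7 - 154) = -2 + 40*(-161) = -2 - 6440 = -6442)
s = 384
280*s + Q = 280*384 - 6442 = 107520 - 6442 = 101078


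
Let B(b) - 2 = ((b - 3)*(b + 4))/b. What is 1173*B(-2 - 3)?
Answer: 2346/5 ≈ 469.20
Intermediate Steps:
B(b) = 2 + (-3 + b)*(4 + b)/b (B(b) = 2 + ((b - 3)*(b + 4))/b = 2 + ((-3 + b)*(4 + b))/b = 2 + (-3 + b)*(4 + b)/b)
1173*B(-2 - 3) = 1173*(3 + (-2 - 3) - 12/(-2 - 3)) = 1173*(3 - 5 - 12/(-5)) = 1173*(3 - 5 - 12*(-⅕)) = 1173*(3 - 5 + 12/5) = 1173*(⅖) = 2346/5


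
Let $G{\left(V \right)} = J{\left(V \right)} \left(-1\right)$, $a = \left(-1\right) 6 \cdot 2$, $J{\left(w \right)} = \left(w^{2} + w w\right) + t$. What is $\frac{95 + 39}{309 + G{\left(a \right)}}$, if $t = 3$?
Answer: $\frac{67}{9} \approx 7.4444$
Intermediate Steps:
$J{\left(w \right)} = 3 + 2 w^{2}$ ($J{\left(w \right)} = \left(w^{2} + w w\right) + 3 = \left(w^{2} + w^{2}\right) + 3 = 2 w^{2} + 3 = 3 + 2 w^{2}$)
$a = -12$ ($a = \left(-6\right) 2 = -12$)
$G{\left(V \right)} = -3 - 2 V^{2}$ ($G{\left(V \right)} = \left(3 + 2 V^{2}\right) \left(-1\right) = -3 - 2 V^{2}$)
$\frac{95 + 39}{309 + G{\left(a \right)}} = \frac{95 + 39}{309 - \left(3 + 2 \left(-12\right)^{2}\right)} = \frac{1}{309 - 291} \cdot 134 = \frac{1}{18} \cdot 134 = \frac{67}{9}$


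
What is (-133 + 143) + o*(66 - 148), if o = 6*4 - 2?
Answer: -1794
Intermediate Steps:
o = 22 (o = 24 - 2 = 22)
(-133 + 143) + o*(66 - 148) = (-133 + 143) + 22*(66 - 148) = 10 + 22*(-82) = 10 - 1804 = -1794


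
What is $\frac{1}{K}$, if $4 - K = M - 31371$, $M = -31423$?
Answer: $\frac{1}{62798} \approx 1.5924 \cdot 10^{-5}$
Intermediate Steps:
$K = 62798$ ($K = 4 - \left(-31423 - 31371\right) = 4 - -62794 = 4 + 62794 = 62798$)
$\frac{1}{K} = \frac{1}{62798}$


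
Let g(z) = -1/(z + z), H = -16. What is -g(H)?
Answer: -1/32 ≈ -0.031250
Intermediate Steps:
g(z) = -1/(2*z)
-g(H) = -(-1)/(2*(-16)) = -(-1)*(-1)/(2*16) = -1*1/32 = -1/32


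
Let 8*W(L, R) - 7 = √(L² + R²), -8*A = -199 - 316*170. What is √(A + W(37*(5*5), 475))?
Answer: √(107852 + 50*√1730)/4 ≈ 82.890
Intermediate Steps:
A = 53919/8 (A = -(-199 - 316*170)/8 = -(-199 - 53720)/8 = -⅛*(-53919) = 53919/8 ≈ 6739.9)
W(L, R) = 7/8 + √(L² + R²)/8
√(A + W(37*(5*5), 475)) = √(53919/8 + (7/8 + √((37*(5*5))² + 475²)/8)) = √(53919/8 + (7/8 + √((37*25)² + 225625)/8)) = √(53919/8 + (7/8 + √(925² + 225625)/8)) = √(53919/8 + (7/8 + √(855625 + 225625)/8)) = √(53919/8 + (7/8 + √1081250/8)) = √(53919/8 + (7/8 + (25*√1730)/8)) = √(53919/8 + (7/8 + 25*√1730/8)) = √(26963/4 + 25*√1730/8)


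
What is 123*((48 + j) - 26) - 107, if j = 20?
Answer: 5059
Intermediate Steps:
123*((48 + j) - 26) - 107 = 123*((48 + 20) - 26) - 107 = 123*(68 - 26) - 107 = 123*42 - 107 = 5166 - 107 = 5059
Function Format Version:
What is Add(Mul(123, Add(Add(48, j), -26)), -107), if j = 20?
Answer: 5059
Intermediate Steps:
Add(Mul(123, Add(Add(48, j), -26)), -107) = Add(Mul(123, Add(Add(48, 20), -26)), -107) = Add(Mul(123, Add(68, -26)), -107) = Add(Mul(123, 42), -107) = Add(5166, -107) = 5059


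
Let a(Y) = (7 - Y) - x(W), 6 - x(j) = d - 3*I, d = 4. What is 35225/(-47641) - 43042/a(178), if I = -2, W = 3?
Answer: 2044681347/7956047 ≈ 257.00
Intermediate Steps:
x(j) = -4 (x(j) = 6 - (4 - 3*(-2)) = 6 - (4 + 6) = 6 - 1*10 = 6 - 10 = -4)
a(Y) = 11 - Y (a(Y) = (7 - Y) - 1*(-4) = (7 - Y) + 4 = 11 - Y)
35225/(-47641) - 43042/a(178) = 35225/(-47641) - 43042/(11 - 1*178) = 35225*(-1/47641) - 43042/(11 - 178) = -35225/47641 - 43042/(-167) = -35225/47641 - 43042*(-1/167) = -35225/47641 + 43042/167 = 2044681347/7956047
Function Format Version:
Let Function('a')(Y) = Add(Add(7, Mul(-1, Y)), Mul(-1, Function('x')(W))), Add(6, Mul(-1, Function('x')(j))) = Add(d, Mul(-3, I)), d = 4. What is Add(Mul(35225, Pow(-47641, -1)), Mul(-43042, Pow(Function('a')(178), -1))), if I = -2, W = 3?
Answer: Rational(2044681347, 7956047) ≈ 257.00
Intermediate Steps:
Function('x')(j) = -4 (Function('x')(j) = Add(6, Mul(-1, Add(4, Mul(-3, -2)))) = Add(6, Mul(-1, Add(4, 6))) = Add(6, Mul(-1, 10)) = Add(6, -10) = -4)
Function('a')(Y) = Add(11, Mul(-1, Y)) (Function('a')(Y) = Add(Add(7, Mul(-1, Y)), Mul(-1, -4)) = Add(Add(7, Mul(-1, Y)), 4) = Add(11, Mul(-1, Y)))
Add(Mul(35225, Pow(-47641, -1)), Mul(-43042, Pow(Function('a')(178), -1))) = Add(Mul(35225, Pow(-47641, -1)), Mul(-43042, Pow(Add(11, Mul(-1, 178)), -1))) = Add(Mul(35225, Rational(-1, 47641)), Mul(-43042, Pow(Add(11, -178), -1))) = Add(Rational(-35225, 47641), Mul(-43042, Pow(-167, -1))) = Add(Rational(-35225, 47641), Mul(-43042, Rational(-1, 167))) = Add(Rational(-35225, 47641), Rational(43042, 167)) = Rational(2044681347, 7956047)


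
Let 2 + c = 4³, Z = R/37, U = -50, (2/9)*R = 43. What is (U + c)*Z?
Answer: 2322/37 ≈ 62.757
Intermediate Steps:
R = 387/2 (R = (9/2)*43 = 387/2 ≈ 193.50)
Z = 387/74 (Z = (387/2)/37 = (387/2)*(1/37) = 387/74 ≈ 5.2297)
c = 62 (c = -2 + 4³ = -2 + 64 = 62)
(U + c)*Z = (-50 + 62)*(387/74) = 12*(387/74) = 2322/37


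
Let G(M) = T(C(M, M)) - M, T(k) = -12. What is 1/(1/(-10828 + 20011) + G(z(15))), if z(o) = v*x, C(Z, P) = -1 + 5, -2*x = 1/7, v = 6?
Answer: -64281/743816 ≈ -0.086421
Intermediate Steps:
x = -1/14 (x = -1/2/7 = -1/2*1/7 = -1/14 ≈ -0.071429)
C(Z, P) = 4
z(o) = -3/7 (z(o) = 6*(-1/14) = -3/7)
G(M) = -12 - M
1/(1/(-10828 + 20011) + G(z(15))) = 1/(1/(-10828 + 20011) + (-12 - 1*(-3/7))) = 1/(1/9183 + (-12 + 3/7)) = 1/(1/9183 - 81/7) = 1/(-743816/64281) = -64281/743816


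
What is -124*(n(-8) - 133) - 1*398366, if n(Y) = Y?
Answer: -380882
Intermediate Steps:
-124*(n(-8) - 133) - 1*398366 = -124*(-8 - 133) - 1*398366 = -124*(-141) - 398366 = 17484 - 398366 = -380882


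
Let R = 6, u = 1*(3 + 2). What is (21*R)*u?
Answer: 630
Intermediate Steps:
u = 5 (u = 1*5 = 5)
(21*R)*u = (21*6)*5 = 126*5 = 630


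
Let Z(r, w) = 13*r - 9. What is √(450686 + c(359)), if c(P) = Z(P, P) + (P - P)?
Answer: 4*√28459 ≈ 674.79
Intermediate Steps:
Z(r, w) = -9 + 13*r
c(P) = -9 + 13*P (c(P) = (-9 + 13*P) + (P - P) = (-9 + 13*P) + 0 = -9 + 13*P)
√(450686 + c(359)) = √(450686 + (-9 + 13*359)) = √(450686 + (-9 + 4667)) = √(450686 + 4658) = √455344 = 4*√28459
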